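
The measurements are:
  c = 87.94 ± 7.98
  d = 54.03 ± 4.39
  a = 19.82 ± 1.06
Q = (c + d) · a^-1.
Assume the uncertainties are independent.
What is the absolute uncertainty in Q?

Let u = c + d = 142.0. δu = √(δc² + δd²) = √(63.7 + 19.3) = 9.11, so δu/u = 0.0642.
Q is then a monomial in u, a:
δQ/Q = √((δu/u)² + (-1·δa/a)²) = √(0.00412 + 0.00286) = 0.0835
Q = 7.163, so δQ = 0.0835 × 7.163 = 0.598.

0.598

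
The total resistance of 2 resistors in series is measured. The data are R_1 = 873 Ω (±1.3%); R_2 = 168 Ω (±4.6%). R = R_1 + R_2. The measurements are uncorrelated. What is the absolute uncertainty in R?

Sums and differences: (δR)² = Σ (cᵢ δxᵢ)².
  (δR_1)² = 129;  (δR_2)² = 59.7
δR = √(189) = 13.7 Ω

13.7 Ω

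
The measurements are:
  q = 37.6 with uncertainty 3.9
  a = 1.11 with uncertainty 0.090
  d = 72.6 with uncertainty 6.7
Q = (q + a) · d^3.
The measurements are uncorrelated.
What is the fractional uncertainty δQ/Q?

Let u = q + a = 38.7. δu = √(δq² + δa²) = √(15.2 + 0.00810) = 3.90, so δu/u = 0.101.
Q is then a monomial in u, d:
δQ/Q = √((δu/u)² + (3·δd/d)²) = √(0.0102 + 0.0767) = 0.295

0.295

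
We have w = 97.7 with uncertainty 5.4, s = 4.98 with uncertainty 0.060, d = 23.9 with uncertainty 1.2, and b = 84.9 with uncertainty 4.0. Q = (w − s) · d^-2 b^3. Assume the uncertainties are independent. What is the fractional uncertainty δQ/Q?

0.183

Let u = w − s = 92.7. δu = √(δw² + δs²) = √(29.2 + 0.00360) = 5.40, so δu/u = 0.0582.
Q is then a monomial in u, d, b:
δQ/Q = √((δu/u)² + (-2·δd/d)² + (3·δb/b)²) = √(0.00339 + 0.0101 + 0.0200) = 0.183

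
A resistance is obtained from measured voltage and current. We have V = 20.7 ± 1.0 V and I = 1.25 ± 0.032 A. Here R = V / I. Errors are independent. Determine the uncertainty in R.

0.905 Ω

R is a product of powers, so relative uncertainties combine in quadrature:
  (1·δV/V)² = (1×0.0483)² = 0.00233;  (-1·δI/I)² = (-1×0.0256)² = 0.000655
δR/R = √(0.00299) = 0.0547
R = 16.6 Ω, so δR = 0.0547 × 16.6 = 0.905 Ω.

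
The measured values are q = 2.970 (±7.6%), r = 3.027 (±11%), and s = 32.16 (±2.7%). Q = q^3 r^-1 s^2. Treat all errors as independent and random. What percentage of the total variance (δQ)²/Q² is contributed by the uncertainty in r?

18.1%

(δQ/Q)² = (3·δq/q)² + (-1·δr/r)² + (2·δs/s)²
  q term: (3×0.0760)² = 0.0520
  r term: (-1×0.110)² = 0.0121
  s term: (2×0.0270)² = 0.00292
Total = 0.0670. Share from r = 0.0121/0.0670 = 0.181.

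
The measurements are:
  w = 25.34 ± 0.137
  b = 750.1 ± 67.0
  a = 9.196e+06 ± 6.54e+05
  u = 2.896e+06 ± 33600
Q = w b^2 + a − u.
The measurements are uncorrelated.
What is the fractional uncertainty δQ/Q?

0.128

Let p = w·b^2 = 1.426e+07. δp/p = √((1·δw/w)² + (2·δb/b)²) = √(2.92e-05 + 0.0319) = 0.179, so δp = 2.55e+06.
Q = p + a − u: δQ = √(δp² + δa² + δu²) = √(6.49e+12 + 4.28e+11 + 1.13e+09) = 2.63e+06
Q = 2.056e+07, so δQ/Q = 2.63e+06/2.056e+07 = 0.128.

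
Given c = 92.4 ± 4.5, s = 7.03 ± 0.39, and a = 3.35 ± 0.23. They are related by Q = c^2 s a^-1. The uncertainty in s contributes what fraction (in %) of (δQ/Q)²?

17.8%

(δQ/Q)² = (2·δc/c)² + (1·δs/s)² + (-1·δa/a)²
  c term: (2×0.0487)² = 0.00949
  s term: (1×0.0555)² = 0.00308
  a term: (-1×0.0687)² = 0.00471
Total = 0.0173. Share from s = 0.00308/0.0173 = 0.178.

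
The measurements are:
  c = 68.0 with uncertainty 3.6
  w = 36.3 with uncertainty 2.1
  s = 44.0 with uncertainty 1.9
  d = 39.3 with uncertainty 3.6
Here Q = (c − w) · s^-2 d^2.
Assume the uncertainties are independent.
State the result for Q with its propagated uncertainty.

25.3 ± 6.11

Let u = c − w = 31.7. δu = √(δc² + δw²) = √(13.0 + 4.41) = 4.17, so δu/u = 0.131.
Q is then a monomial in u, s, d:
δQ/Q = √((δu/u)² + (-2·δs/s)² + (2·δd/d)²) = √(0.0173 + 0.00746 + 0.0336) = 0.241
Q = 25.3, so δQ = 0.241 × 25.3 = 6.11.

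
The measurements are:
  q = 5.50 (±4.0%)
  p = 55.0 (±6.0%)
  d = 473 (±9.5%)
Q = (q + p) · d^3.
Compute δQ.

1.86e+09

Let u = q + p = 60.5. δu = √(δq² + δp²) = √(0.0484 + 10.9) = 3.31, so δu/u = 0.0547.
Q is then a monomial in u, d:
δQ/Q = √((δu/u)² + (3·δd/d)²) = √(0.00299 + 0.0812) = 0.290
Q = 6.4e+09, so δQ = 0.290 × 6.4e+09 = 1.86e+09.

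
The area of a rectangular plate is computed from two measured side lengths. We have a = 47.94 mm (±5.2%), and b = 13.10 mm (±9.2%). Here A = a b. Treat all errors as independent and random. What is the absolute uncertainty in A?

66.4 mm^2

Each factor contributes (exponent × relative error)² to (δA/A)²:
  (1·δa/a)² = (1×0.0520)² = 0.00270;  (1·δb/b)² = (1×0.0920)² = 0.00846
δA/A = √(0.0112) = 0.106
A = 628.0 mm^2, so δA = 0.106 × 628.0 = 66.4 mm^2.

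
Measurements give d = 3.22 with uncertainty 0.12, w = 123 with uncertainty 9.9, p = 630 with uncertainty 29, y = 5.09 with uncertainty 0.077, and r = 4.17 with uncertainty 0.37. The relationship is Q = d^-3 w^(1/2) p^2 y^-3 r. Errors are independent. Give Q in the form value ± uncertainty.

Each factor contributes (exponent × relative error)² to (δQ/Q)²:
  (-3·δd/d)² = (-3×0.0373)² = 0.0125;  (½·δw/w)² = (0.5×0.0805)² = 0.00162;  (2·δp/p)² = (2×0.0460)² = 0.00848;  (-3·δy/y)² = (-3×0.0151)² = 0.00206;  (1·δr/r)² = (1×0.0887)² = 0.00787
δQ/Q = √(0.0325) = 0.180
Q = 4170, so δQ = 0.180 × 4170 = 752.

4170 ± 752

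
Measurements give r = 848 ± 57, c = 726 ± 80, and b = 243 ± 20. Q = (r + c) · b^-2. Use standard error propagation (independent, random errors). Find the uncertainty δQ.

Let u = r + c = 1570. δu = √(δr² + δc²) = √(3250 + 6400) = 98.2, so δu/u = 0.0624.
Q is then a monomial in u, b:
δQ/Q = √((δu/u)² + (-2·δb/b)²) = √(0.00389 + 0.0271) = 0.176
Q = 0.0267, so δQ = 0.176 × 0.0267 = 0.00469.

0.00469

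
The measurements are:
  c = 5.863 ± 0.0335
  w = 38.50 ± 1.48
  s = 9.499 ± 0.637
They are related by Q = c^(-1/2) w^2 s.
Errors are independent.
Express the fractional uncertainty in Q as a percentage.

10.2%

Each factor contributes (exponent × relative error)² to (δQ/Q)²:
  (−½·δc/c)² = (-0.5×0.00571)² = 8.16e-06;  (2·δw/w)² = (2×0.0384)² = 0.00591;  (1·δs/s)² = (1×0.0671)² = 0.00450
δQ/Q = √(0.0104) = 0.102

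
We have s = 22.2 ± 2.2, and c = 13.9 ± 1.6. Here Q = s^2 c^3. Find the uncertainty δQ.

For a monomial Q ∝ s^2, c^3, fractional errors add in quadrature:
  (2·δs/s)² = (2×0.0991)² = 0.0393;  (3·δc/c)² = (3×0.115)² = 0.119
δQ/Q = √(0.159) = 0.398
Q = 1.32e+06, so δQ = 0.398 × 1.32e+06 = 5.27e+05.

5.27e+05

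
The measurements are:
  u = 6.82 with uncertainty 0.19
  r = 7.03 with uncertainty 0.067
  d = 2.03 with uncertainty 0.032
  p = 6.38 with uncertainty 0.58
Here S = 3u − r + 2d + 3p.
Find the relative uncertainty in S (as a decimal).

0.0500

Each term contributes (cᵢ δxᵢ)² to (δS)²:
  (3·δu)² = 0.325;  (δr)² = 0.00449;  (2·δd)² = 0.00410;  (3·δp)² = 3.03
δS = √(3.36) = 1.83
S = 36.6, so δS/S = 1.83/36.6 = 0.0500.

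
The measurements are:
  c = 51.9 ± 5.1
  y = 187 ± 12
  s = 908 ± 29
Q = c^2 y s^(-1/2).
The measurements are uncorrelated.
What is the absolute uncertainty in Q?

3470

Products/powers → add relative errors in quadrature, weighted by exponent:
  (2·δc/c)² = (2×0.0983)² = 0.0386;  (1·δy/y)² = (1×0.0642)² = 0.00412;  (−½·δs/s)² = (-0.5×0.0319)² = 0.000255
δQ/Q = √(0.0430) = 0.207
Q = 16700, so δQ = 0.207 × 16700 = 3470.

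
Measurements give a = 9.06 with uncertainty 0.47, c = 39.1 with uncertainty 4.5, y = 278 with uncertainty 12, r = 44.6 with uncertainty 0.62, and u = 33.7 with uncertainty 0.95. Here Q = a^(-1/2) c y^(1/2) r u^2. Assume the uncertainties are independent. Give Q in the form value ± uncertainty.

Each factor contributes (exponent × relative error)² to (δQ/Q)²:
  (−½·δa/a)² = (-0.5×0.0519)² = 0.000673;  (1·δc/c)² = (1×0.115)² = 0.0132;  (½·δy/y)² = (0.5×0.0432)² = 0.000466;  (1·δr/r)² = (1×0.0139)² = 0.000193;  (2·δu/u)² = (2×0.0282)² = 0.00318
δQ/Q = √(0.0178) = 0.133
Q = 1.1e+07, so δQ = 0.133 × 1.1e+07 = 1.46e+06.

(1.10 ± 0.146) × 10^7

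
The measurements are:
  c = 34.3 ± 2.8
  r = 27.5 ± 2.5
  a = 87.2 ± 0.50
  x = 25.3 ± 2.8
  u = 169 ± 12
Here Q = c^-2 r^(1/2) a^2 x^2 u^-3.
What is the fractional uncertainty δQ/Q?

0.351

For a monomial Q ∝ c^-2, r^(1/2), a^2, x^2, u^-3, fractional errors add in quadrature:
  (-2·δc/c)² = (-2×0.0816)² = 0.0267;  (½·δr/r)² = (0.5×0.0909)² = 0.00207;  (2·δa/a)² = (2×0.00573)² = 0.000132;  (2·δx/x)² = (2×0.111)² = 0.0490;  (-3·δu/u)² = (-3×0.0710)² = 0.0454
δQ/Q = √(0.123) = 0.351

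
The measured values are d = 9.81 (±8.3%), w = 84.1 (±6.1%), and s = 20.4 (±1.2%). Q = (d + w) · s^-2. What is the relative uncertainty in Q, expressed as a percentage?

6.03%

Let u = d + w = 93.9. δu = √(δd² + δw²) = √(0.663 + 26.3) = 5.19, so δu/u = 0.0553.
Q is then a monomial in u, s:
δQ/Q = √((δu/u)² + (-2·δs/s)²) = √(0.00306 + 0.000576) = 0.0603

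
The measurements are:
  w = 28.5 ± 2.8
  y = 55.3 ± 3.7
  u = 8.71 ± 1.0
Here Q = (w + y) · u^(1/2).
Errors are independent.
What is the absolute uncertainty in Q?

19.7

Let h = w + y = 83.8. δh = √(δw² + δy²) = √(7.84 + 13.7) = 4.64, so δh/h = 0.0554.
Q is then a monomial in h, u:
δQ/Q = √((δh/h)² + (½·δu/u)²) = √(0.00307 + 0.00330) = 0.0798
Q = 247, so δQ = 0.0798 × 247 = 19.7.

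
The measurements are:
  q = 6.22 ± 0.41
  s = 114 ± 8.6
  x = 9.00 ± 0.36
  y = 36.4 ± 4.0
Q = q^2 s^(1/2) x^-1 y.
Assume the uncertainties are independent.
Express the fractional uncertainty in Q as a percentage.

Since Q is a product/quotient, work with relative uncertainties:
  (2·δq/q)² = (2×0.0659)² = 0.0174;  (½·δs/s)² = (0.5×0.0754)² = 0.00142;  (-1·δx/x)² = (-1×0.0400)² = 0.00160;  (1·δy/y)² = (1×0.110)² = 0.0121
δQ/Q = √(0.0325) = 0.180

18.0%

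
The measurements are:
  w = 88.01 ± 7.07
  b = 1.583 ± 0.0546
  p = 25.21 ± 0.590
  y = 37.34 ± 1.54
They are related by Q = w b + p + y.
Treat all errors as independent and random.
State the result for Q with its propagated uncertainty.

Let h = w·b = 139.3. δh/h = √((1·δw/w)² + (1·δb/b)²) = √(0.00645 + 0.00119) = 0.0874, so δh = 12.2.
Q = h + p + y: δQ = √(δh² + δp² + δy²) = √(148 + 0.348 + 2.37) = 12.3
Q = 201.9.

201.9 ± 12.3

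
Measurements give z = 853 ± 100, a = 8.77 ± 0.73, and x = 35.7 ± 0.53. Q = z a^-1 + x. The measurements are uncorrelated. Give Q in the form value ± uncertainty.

Let p = z·a^-1 = 97.3. δp/p = √((1·δz/z)² + (-1·δa/a)²) = √(0.0137 + 0.00693) = 0.144, so δp = 14.0.
Q = p + x: δQ = √(δp² + δx²) = √(196 + 0.281) = 14.0
Q = 133.

133 ± 14.0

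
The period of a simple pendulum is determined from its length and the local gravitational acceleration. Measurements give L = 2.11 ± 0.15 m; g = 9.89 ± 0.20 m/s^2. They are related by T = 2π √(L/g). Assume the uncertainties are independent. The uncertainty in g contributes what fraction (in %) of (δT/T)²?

(δT/T)² = (½·δL/L)² + (−½·δg/g)²
  L term: (0.5×0.0711)² = 0.00126
  g term: (-0.5×0.0202)² = 0.000102
Total = 0.00137. Share from g = 0.000102/0.00137 = 0.0749.

7.49%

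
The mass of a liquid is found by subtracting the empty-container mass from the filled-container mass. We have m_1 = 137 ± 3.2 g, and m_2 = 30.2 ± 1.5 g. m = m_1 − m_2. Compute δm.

3.53 g

Absolute uncertainties add in quadrature for a linear combination:
  (δm_1)² = 10.2;  (δm_2)² = 2.25
δm = √(12.5) = 3.53 g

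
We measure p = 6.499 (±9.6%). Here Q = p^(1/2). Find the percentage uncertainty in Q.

4.80%

For a monomial Q ∝ p^(1/2), fractional errors add in quadrature:
  (½·δp/p)² = (0.5×0.0960)² = 0.00230
δQ/Q = √(0.00230) = 0.0480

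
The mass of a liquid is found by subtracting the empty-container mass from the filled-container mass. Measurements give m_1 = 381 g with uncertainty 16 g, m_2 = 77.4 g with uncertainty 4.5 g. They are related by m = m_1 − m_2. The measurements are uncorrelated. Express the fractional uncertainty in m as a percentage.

5.47%

m is a linear combination, so absolute uncertainties add in quadrature:
  (δm_1)² = 256;  (δm_2)² = 20.2
δm = √(276) = 16.6 g
m = 304 g, so δm/m = 16.6/304 = 0.0547.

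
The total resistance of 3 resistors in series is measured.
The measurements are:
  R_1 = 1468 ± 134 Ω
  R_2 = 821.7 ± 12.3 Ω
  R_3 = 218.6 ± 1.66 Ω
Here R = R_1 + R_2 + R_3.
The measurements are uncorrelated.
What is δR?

135 Ω

Sums and differences: (δR)² = Σ (cᵢ δxᵢ)².
  (δR_1)² = 18000;  (δR_2)² = 151;  (δR_3)² = 2.76
δR = √(18100) = 135 Ω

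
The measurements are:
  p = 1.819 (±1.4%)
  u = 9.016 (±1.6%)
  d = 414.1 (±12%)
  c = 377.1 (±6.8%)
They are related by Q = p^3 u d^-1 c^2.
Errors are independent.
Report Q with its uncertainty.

18630 ± 3480

For a monomial Q ∝ p^3, u, d^-1, c^2, fractional errors add in quadrature:
  (3·δp/p)² = (3×0.0140)² = 0.00176;  (1·δu/u)² = (1×0.0160)² = 0.000256;  (-1·δd/d)² = (-1×0.120)² = 0.0144;  (2·δc/c)² = (2×0.0680)² = 0.0185
δQ/Q = √(0.0349) = 0.187
Q = 18630, so δQ = 0.187 × 18630 = 3480.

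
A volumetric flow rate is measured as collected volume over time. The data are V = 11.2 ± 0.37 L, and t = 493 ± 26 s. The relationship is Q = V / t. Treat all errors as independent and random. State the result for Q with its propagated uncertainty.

Each factor contributes (exponent × relative error)² to (δQ/Q)²:
  (1·δV/V)² = (1×0.0330)² = 0.00109;  (-1·δt/t)² = (-1×0.0527)² = 0.00278
δQ/Q = √(0.00387) = 0.0622
Q = 0.0227 L/s, so δQ = 0.0622 × 0.0227 = 0.00141 L/s.

0.0227 ± 0.00141 L/s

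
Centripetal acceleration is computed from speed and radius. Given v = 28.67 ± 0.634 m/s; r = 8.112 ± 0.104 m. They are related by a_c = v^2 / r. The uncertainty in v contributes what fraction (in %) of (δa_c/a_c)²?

(δa_c/a_c)² = (2·δv/v)² + (-1·δr/r)²
  v term: (2×0.0221)² = 0.00196
  r term: (-1×0.0128)² = 0.000164
Total = 0.00212. Share from v = 0.00196/0.00212 = 0.922.

92.2%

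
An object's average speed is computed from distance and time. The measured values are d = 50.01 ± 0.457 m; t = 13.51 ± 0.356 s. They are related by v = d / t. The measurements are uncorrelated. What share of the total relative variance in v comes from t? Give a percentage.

89.3%

(δv/v)² = (1·δd/d)² + (-1·δt/t)²
  d term: (1×0.00914)² = 8.35e-05
  t term: (-1×0.0264)² = 0.000694
Total = 0.000778. Share from t = 0.000694/0.000778 = 0.893.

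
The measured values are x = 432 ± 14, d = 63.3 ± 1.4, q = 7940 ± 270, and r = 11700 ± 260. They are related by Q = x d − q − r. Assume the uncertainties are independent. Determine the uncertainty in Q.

1140

Let p = x·d = 27300. δp/p = √((1·δx/x)² + (1·δd/d)²) = √(0.00105 + 0.000489) = 0.0392, so δp = 1070.
Q = p − q − r: δQ = √(δp² + δq² + δr²) = √(1.15e+06 + 72900 + 67600) = 1140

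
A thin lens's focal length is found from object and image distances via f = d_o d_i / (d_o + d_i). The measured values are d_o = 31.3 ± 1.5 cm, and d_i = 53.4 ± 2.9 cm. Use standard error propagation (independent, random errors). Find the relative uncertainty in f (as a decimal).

∂f/∂d_o = (d_i/(d_o+d_i))² = 0.397;  ∂f/∂d_i = (d_o/(d_o+d_i))² = 0.137
δf = √((∂f/∂d_o · δd_o)² + (∂f/∂d_i · δd_i)²) = √(0.355 + 0.157) = 0.716 cm
f = 19.7 cm, so δf/f = 0.716/19.7 = 0.0363.

0.0363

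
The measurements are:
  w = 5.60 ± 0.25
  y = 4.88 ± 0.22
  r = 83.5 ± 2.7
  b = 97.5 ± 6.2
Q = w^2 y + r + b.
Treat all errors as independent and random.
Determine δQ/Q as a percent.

Let p = w^2·y = 153. δp/p = √((2·δw/w)² + (1·δy/y)²) = √(0.00797 + 0.00203) = 0.100, so δp = 15.3.
Q = p + r + b: δQ = √(δp² + δr² + δb²) = √(234 + 7.29 + 38.4) = 16.7
Q = 334, so δQ/Q = 16.7/334 = 0.0501.

5.01%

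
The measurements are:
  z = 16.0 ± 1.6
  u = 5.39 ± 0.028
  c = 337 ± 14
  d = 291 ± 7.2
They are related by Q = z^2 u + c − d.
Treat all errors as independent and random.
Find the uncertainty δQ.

277

Let p = z^2·u = 1380. δp/p = √((2·δz/z)² + (1·δu/u)²) = √(0.0400 + 2.7e-05) = 0.200, so δp = 276.
Q = p + c − d: δQ = √(δp² + δc² + δd²) = √(76200 + 196 + 51.8) = 277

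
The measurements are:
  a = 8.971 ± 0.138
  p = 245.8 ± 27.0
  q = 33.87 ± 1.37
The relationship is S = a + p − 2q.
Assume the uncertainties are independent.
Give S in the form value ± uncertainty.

187.0 ± 27.1

Each term contributes (cᵢ δxᵢ)² to (δS)²:
  (δa)² = 0.0190;  (δp)² = 729;  (2·δq)² = 7.51
δS = √(737) = 27.1
S = 187.0.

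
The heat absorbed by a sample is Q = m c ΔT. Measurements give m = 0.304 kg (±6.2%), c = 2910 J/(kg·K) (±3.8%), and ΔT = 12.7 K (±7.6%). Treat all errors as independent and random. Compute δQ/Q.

0.105

Since Q is a product/quotient, work with relative uncertainties:
  (1·δm/m)² = (1×0.0620)² = 0.00384;  (1·δc/c)² = (1×0.0380)² = 0.00144;  (1·δΔT/ΔT)² = (1×0.0760)² = 0.00578
δQ/Q = √(0.0111) = 0.105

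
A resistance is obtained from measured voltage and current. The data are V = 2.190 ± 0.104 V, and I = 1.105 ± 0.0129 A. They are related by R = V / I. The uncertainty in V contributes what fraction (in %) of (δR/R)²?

94.3%

(δR/R)² = (1·δV/V)² + (-1·δI/I)²
  V term: (1×0.0475)² = 0.00226
  I term: (-1×0.0117)² = 0.000136
Total = 0.00239. Share from V = 0.00226/0.00239 = 0.943.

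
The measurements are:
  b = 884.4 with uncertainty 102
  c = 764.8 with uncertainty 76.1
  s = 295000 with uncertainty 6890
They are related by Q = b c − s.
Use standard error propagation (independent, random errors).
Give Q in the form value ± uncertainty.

(3.814 ± 1.03) × 10^5

Let p = b·c = 676400. δp/p = √((1·δb/b)² + (1·δc/c)²) = √(0.0133 + 0.00990) = 0.152, so δp = 1.03e+05.
Q = p − s: δQ = √(δp² + δs²) = √(1.06e+10 + 4.75e+07) = 1.03e+05
Q = 381400.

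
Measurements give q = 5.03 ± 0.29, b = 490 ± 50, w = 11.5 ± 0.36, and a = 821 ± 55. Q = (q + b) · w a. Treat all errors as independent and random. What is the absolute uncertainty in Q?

5.85e+05

Let u = q + b = 495. δu = √(δq² + δb²) = √(0.0841 + 2500) = 50.0, so δu/u = 0.101.
Q is then a monomial in u, w, a:
δQ/Q = √((δu/u)² + (1·δw/w)² + (1·δa/a)²) = √(0.0102 + 0.000980 + 0.00449) = 0.125
Q = 4.67e+06, so δQ = 0.125 × 4.67e+06 = 5.85e+05.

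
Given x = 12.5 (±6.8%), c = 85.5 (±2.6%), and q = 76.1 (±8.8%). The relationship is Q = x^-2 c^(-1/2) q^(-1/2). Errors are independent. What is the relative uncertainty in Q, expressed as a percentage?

Q is a product of powers, so relative uncertainties combine in quadrature:
  (-2·δx/x)² = (-2×0.0680)² = 0.0185;  (−½·δc/c)² = (-0.5×0.0260)² = 0.000169;  (−½·δq/q)² = (-0.5×0.0880)² = 0.00194
δQ/Q = √(0.0206) = 0.144

14.4%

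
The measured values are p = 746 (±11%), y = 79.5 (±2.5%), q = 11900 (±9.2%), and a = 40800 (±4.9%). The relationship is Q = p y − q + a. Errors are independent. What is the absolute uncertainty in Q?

7070

Let w = p·y = 59300. δw/w = √((1·δp/p)² + (1·δy/y)²) = √(0.0121 + 0.000625) = 0.113, so δw = 6690.
Q = w − q + a: δQ = √(δw² + δq² + δa²) = √(4.48e+07 + 1.2e+06 + 4e+06) = 7070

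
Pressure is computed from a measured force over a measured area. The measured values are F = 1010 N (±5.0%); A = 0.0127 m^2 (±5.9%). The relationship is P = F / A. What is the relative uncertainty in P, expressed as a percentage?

For a monomial P ∝ F, A^-1, fractional errors add in quadrature:
  (1·δF/F)² = (1×0.0500)² = 0.00250;  (-1·δA/A)² = (-1×0.0590)² = 0.00348
δP/P = √(0.00598) = 0.0773

7.73%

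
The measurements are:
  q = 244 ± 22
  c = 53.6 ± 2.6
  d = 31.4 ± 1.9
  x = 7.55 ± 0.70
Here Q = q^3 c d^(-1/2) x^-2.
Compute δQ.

Since Q is a product/quotient, work with relative uncertainties:
  (3·δq/q)² = (3×0.0902)² = 0.0732;  (1·δc/c)² = (1×0.0485)² = 0.00235;  (−½·δd/d)² = (-0.5×0.0605)² = 0.000915;  (-2·δx/x)² = (-2×0.0927)² = 0.0344
δQ/Q = √(0.111) = 0.333
Q = 2.44e+06, so δQ = 0.333 × 2.44e+06 = 8.11e+05.

8.11e+05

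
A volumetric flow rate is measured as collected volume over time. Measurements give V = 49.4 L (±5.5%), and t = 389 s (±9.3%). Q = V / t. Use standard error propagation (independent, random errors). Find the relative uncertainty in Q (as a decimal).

Q is a product of powers, so relative uncertainties combine in quadrature:
  (1·δV/V)² = (1×0.0550)² = 0.00302;  (-1·δt/t)² = (-1×0.0930)² = 0.00865
δQ/Q = √(0.0117) = 0.108

0.108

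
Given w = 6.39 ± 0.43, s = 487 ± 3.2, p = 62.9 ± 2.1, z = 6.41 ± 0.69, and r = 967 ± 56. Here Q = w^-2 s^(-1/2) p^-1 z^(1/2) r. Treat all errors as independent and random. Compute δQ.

Since Q is a product/quotient, work with relative uncertainties:
  (-2·δw/w)² = (-2×0.0673)² = 0.0181;  (−½·δs/s)² = (-0.5×0.00657)² = 1.08e-05;  (-1·δp/p)² = (-1×0.0334)² = 0.00111;  (½·δz/z)² = (0.5×0.108)² = 0.00290;  (1·δr/r)² = (1×0.0579)² = 0.00335
δQ/Q = √(0.0255) = 0.160
Q = 0.0432, so δQ = 0.160 × 0.0432 = 0.00690.

0.00690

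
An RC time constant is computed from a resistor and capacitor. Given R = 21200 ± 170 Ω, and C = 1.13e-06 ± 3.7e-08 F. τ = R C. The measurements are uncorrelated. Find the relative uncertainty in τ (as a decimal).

Products/powers → add relative errors in quadrature, weighted by exponent:
  (1·δR/R)² = (1×0.00802)² = 6.43e-05;  (1·δC/C)² = (1×0.0327)² = 0.00107
δτ/τ = √(0.00114) = 0.0337

0.0337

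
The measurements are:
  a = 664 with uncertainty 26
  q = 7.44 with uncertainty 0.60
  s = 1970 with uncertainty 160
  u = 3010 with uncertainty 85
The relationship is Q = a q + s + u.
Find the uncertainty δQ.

Let p = a·q = 4940. δp/p = √((1·δa/a)² + (1·δq/q)²) = √(0.00153 + 0.00650) = 0.0896, so δp = 443.
Q = p + s + u: δQ = √(δp² + δs² + δu²) = √(1.96e+05 + 25600 + 7220) = 479

479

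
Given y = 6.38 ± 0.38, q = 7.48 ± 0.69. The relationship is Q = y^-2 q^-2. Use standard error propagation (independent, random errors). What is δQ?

Q is a product of powers, so relative uncertainties combine in quadrature:
  (-2·δy/y)² = (-2×0.0596)² = 0.0142;  (-2·δq/q)² = (-2×0.0922)² = 0.0340
δQ/Q = √(0.0482) = 0.220
Q = 0.000439, so δQ = 0.220 × 0.000439 = 9.64e-05.

9.64e-05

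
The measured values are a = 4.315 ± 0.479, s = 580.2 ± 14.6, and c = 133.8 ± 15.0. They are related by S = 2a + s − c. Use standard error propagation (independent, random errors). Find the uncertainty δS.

21.0

Sums and differences: (δS)² = Σ (cᵢ δxᵢ)².
  (2·δa)² = 0.918;  (δs)² = 213;  (δc)² = 225
δS = √(439) = 21.0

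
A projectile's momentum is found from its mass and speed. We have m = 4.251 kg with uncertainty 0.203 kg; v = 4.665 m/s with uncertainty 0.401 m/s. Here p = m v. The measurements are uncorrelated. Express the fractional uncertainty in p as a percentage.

9.83%

For a monomial p ∝ m, v, fractional errors add in quadrature:
  (1·δm/m)² = (1×0.0478)² = 0.00228;  (1·δv/v)² = (1×0.0860)² = 0.00739
δp/p = √(0.00967) = 0.0983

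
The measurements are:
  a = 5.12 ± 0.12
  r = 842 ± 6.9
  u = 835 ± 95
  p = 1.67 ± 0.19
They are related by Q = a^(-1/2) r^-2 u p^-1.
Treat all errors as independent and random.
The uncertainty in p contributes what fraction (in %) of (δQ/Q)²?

49.2%

(δQ/Q)² = (−½·δa/a)² + (-2·δr/r)² + (1·δu/u)² + (-1·δp/p)²
  a term: (-0.5×0.0234)² = 0.000137
  r term: (-2×0.00819)² = 0.000269
  u term: (1×0.114)² = 0.0129
  p term: (-1×0.114)² = 0.0129
Total = 0.0263. Share from p = 0.0129/0.0263 = 0.492.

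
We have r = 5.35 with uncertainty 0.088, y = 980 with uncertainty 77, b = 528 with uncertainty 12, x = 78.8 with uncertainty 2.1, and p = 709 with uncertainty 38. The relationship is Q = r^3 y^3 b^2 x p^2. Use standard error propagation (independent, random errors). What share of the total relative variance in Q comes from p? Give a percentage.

(δQ/Q)² = (3·δr/r)² + (3·δy/y)² + (2·δb/b)² + (1·δx/x)² + (2·δp/p)²
  r term: (3×0.0164)² = 0.00244
  y term: (3×0.0786)² = 0.0556
  b term: (2×0.0227)² = 0.00207
  x term: (1×0.0266)² = 0.000710
  p term: (2×0.0536)² = 0.0115
Total = 0.0723. Share from p = 0.0115/0.0723 = 0.159.

15.9%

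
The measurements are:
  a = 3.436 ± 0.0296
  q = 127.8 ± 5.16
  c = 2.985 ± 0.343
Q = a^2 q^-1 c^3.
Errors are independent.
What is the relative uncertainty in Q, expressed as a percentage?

34.8%

Since Q is a product/quotient, work with relative uncertainties:
  (2·δa/a)² = (2×0.00861)² = 0.000297;  (-1·δq/q)² = (-1×0.0404)² = 0.00163;  (3·δc/c)² = (3×0.115)² = 0.119
δQ/Q = √(0.121) = 0.348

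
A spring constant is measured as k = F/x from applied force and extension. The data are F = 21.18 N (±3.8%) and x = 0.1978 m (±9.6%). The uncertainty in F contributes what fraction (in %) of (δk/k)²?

13.5%

(δk/k)² = (1·δF/F)² + (-1·δx/x)²
  F term: (1×0.0380)² = 0.00144
  x term: (-1×0.0960)² = 0.00922
Total = 0.0107. Share from F = 0.00144/0.0107 = 0.135.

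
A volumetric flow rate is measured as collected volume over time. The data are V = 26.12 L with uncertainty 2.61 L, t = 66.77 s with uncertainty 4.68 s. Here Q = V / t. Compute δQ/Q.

0.122

Products/powers → add relative errors in quadrature, weighted by exponent:
  (1·δV/V)² = (1×0.0999)² = 0.00998;  (-1·δt/t)² = (-1×0.0701)² = 0.00491
δQ/Q = √(0.0149) = 0.122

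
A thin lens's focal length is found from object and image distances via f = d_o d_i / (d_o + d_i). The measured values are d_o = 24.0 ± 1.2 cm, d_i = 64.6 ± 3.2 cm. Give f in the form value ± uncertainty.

17.5 ± 0.680 cm

∂f/∂d_o = (d_i/(d_o+d_i))² = 0.532;  ∂f/∂d_i = (d_o/(d_o+d_i))² = 0.0734
δf = √((∂f/∂d_o · δd_o)² + (∂f/∂d_i · δd_i)²) = √(0.407 + 0.0551) = 0.680 cm
f = 17.5 cm.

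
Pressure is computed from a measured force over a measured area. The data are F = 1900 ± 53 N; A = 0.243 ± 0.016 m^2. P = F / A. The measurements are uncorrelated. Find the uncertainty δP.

559 Pa

Each factor contributes (exponent × relative error)² to (δP/P)²:
  (1·δF/F)² = (1×0.0279)² = 0.000778;  (-1·δA/A)² = (-1×0.0658)² = 0.00434
δP/P = √(0.00511) = 0.0715
P = 7820 Pa, so δP = 0.0715 × 7820 = 559 Pa.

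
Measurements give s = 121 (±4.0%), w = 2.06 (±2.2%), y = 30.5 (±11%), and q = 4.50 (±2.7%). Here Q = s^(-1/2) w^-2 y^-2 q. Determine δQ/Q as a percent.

Relative error in a monomial: (δQ/Q)² = Σ (nᵢ · δxᵢ/xᵢ)².
  (−½·δs/s)² = (-0.5×0.0400)² = 0.000400;  (-2·δw/w)² = (-2×0.0220)² = 0.00194;  (-2·δy/y)² = (-2×0.110)² = 0.0484;  (1·δq/q)² = (1×0.0270)² = 0.000729
δQ/Q = √(0.0515) = 0.227

22.7%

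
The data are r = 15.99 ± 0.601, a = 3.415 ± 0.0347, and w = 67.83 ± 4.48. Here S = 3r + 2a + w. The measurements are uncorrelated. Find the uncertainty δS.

4.83

Absolute uncertainties add in quadrature for a linear combination:
  (3·δr)² = 3.25;  (2·δa)² = 0.00482;  (δw)² = 20.1
δS = √(23.3) = 4.83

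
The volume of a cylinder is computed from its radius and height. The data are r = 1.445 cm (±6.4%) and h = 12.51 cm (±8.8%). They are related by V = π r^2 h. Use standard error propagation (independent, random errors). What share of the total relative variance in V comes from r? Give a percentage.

67.9%

(δV/V)² = (2·δr/r)² + (1·δh/h)²
  r term: (2×0.0640)² = 0.0164
  h term: (1×0.0880)² = 0.00774
Total = 0.0241. Share from r = 0.0164/0.0241 = 0.679.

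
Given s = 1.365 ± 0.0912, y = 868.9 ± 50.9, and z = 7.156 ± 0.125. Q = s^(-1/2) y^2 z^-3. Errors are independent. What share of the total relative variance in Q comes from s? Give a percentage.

6.35%

(δQ/Q)² = (−½·δs/s)² + (2·δy/y)² + (-3·δz/z)²
  s term: (-0.5×0.0668)² = 0.00112
  y term: (2×0.0586)² = 0.0137
  z term: (-3×0.0175)² = 0.00275
Total = 0.0176. Share from s = 0.00112/0.0176 = 0.0635.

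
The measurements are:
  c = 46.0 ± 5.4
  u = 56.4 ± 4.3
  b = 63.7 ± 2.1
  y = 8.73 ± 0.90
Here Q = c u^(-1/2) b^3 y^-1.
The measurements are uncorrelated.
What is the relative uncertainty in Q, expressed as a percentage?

Products/powers → add relative errors in quadrature, weighted by exponent:
  (1·δc/c)² = (1×0.117)² = 0.0138;  (−½·δu/u)² = (-0.5×0.0762)² = 0.00145;  (3·δb/b)² = (3×0.0330)² = 0.00978;  (-1·δy/y)² = (-1×0.103)² = 0.0106
δQ/Q = √(0.0356) = 0.189

18.9%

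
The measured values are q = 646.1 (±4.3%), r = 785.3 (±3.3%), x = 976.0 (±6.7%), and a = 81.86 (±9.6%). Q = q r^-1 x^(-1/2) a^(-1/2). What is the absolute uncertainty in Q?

0.000232

Q is a product of powers, so relative uncertainties combine in quadrature:
  (1·δq/q)² = (1×0.0430)² = 0.00185;  (-1·δr/r)² = (-1×0.0330)² = 0.00109;  (−½·δx/x)² = (-0.5×0.0670)² = 0.00112;  (−½·δa/a)² = (-0.5×0.0960)² = 0.00230
δQ/Q = √(0.00636) = 0.0798
Q = 0.002911, so δQ = 0.0798 × 0.002911 = 0.000232.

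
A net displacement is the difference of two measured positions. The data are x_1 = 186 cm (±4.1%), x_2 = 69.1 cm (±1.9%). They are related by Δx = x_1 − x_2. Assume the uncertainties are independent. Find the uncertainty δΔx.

Δx is a linear combination, so absolute uncertainties add in quadrature:
  (δx_1)² = 58.2;  (δx_2)² = 1.72
δΔx = √(59.9) = 7.74 cm

7.74 cm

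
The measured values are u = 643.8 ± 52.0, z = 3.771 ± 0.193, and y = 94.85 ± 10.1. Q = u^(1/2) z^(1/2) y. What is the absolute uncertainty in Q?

For a monomial Q ∝ u^(1/2), z^(1/2), y, fractional errors add in quadrature:
  (½·δu/u)² = (0.5×0.0808)² = 0.00163;  (½·δz/z)² = (0.5×0.0512)² = 0.000655;  (1·δy/y)² = (1×0.106)² = 0.0113
δQ/Q = √(0.0136) = 0.117
Q = 4673, so δQ = 0.117 × 4673 = 546.

546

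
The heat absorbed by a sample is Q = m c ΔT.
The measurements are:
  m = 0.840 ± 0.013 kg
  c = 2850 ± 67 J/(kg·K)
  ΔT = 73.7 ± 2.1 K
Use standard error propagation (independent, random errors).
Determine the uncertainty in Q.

7070 J

Since Q is a product/quotient, work with relative uncertainties:
  (1·δm/m)² = (1×0.0155)² = 0.000240;  (1·δc/c)² = (1×0.0235)² = 0.000553;  (1·δΔT/ΔT)² = (1×0.0285)² = 0.000812
δQ/Q = √(0.00160) = 0.0401
Q = 1.76e+05 J, so δQ = 0.0401 × 1.76e+05 = 7070 J.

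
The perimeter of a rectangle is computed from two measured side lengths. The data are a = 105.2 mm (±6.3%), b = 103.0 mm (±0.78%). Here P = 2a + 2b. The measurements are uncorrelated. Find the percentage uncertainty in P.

Each term contributes (cᵢ δxᵢ)² to (δP)²:
  (2·δa)² = 176;  (2·δb)² = 2.58
δP = √(178) = 13.4 mm
P = 416.4 mm, so δP/P = 13.4/416.4 = 0.0321.

3.21%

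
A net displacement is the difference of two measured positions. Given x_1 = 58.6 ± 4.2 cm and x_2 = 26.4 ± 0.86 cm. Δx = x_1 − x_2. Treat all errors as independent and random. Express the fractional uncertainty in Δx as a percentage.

For a sum/difference, combine absolute errors in quadrature:
  (δx_1)² = 17.6;  (δx_2)² = 0.740
δΔx = √(18.4) = 4.29 cm
Δx = 32.2 cm, so δΔx/Δx = 4.29/32.2 = 0.133.

13.3%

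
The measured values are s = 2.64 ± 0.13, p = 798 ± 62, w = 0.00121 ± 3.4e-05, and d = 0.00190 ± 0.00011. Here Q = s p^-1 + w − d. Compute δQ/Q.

Let h = s·p^-1 = 0.00331. δh/h = √((1·δs/s)² + (-1·δp/p)²) = √(0.00242 + 0.00604) = 0.0920, so δh = 0.000304.
Q = h + w − d: δQ = √(δh² + δw² + δd²) = √(9.26e-08 + 1.16e-09 + 1.21e-08) = 0.000325
Q = 0.00262, so δQ/Q = 0.000325/0.00262 = 0.124.

0.124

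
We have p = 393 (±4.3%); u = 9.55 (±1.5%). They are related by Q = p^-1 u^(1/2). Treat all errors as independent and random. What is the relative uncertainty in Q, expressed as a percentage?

4.36%

Since Q is a product/quotient, work with relative uncertainties:
  (-1·δp/p)² = (-1×0.0430)² = 0.00185;  (½·δu/u)² = (0.5×0.0150)² = 5.63e-05
δQ/Q = √(0.00191) = 0.0436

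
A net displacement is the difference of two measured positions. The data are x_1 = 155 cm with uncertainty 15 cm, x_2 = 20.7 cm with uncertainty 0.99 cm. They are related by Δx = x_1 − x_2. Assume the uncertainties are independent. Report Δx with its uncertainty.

Each term contributes (cᵢ δxᵢ)² to (δΔx)²:
  (δx_1)² = 225;  (δx_2)² = 0.980
δΔx = √(226) = 15.0 cm
Δx = 134 cm.

134 ± 15.0 cm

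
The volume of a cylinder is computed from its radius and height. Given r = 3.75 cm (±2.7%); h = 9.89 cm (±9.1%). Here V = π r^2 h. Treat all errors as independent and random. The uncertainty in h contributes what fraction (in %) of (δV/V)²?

74.0%

(δV/V)² = (2·δr/r)² + (1·δh/h)²
  r term: (2×0.0270)² = 0.00292
  h term: (1×0.0910)² = 0.00828
Total = 0.0112. Share from h = 0.00828/0.0112 = 0.740.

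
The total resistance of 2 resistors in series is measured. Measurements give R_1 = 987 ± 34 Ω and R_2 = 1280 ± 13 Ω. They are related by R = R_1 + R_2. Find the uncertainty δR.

For a sum/difference, combine absolute errors in quadrature:
  (δR_1)² = 1160;  (δR_2)² = 169
δR = √(1320) = 36.4 Ω

36.4 Ω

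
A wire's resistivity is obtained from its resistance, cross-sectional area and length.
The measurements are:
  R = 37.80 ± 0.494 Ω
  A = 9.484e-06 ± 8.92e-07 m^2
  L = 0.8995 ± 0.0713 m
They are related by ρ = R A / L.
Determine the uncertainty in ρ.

For a monomial ρ ∝ R, A, L^-1, fractional errors add in quadrature:
  (1·δR/R)² = (1×0.0131)² = 0.000171;  (1·δA/A)² = (1×0.0941)² = 0.00885;  (-1·δL/L)² = (-1×0.0793)² = 0.00628
δρ/ρ = √(0.0153) = 0.124
ρ = 0.0003985 Ω·m, so δρ = 0.124 × 0.0003985 = 4.93e-05 Ω·m.

4.93e-05 Ω·m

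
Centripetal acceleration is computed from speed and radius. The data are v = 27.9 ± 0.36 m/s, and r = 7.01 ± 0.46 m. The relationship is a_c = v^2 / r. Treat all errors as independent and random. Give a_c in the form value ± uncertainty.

111 ± 7.83 m/s^2

Since a_c is a product/quotient, work with relative uncertainties:
  (2·δv/v)² = (2×0.0129)² = 0.000666;  (-1·δr/r)² = (-1×0.0656)² = 0.00431
δa_c/a_c = √(0.00497) = 0.0705
a_c = 111 m/s^2, so δa_c = 0.0705 × 111 = 7.83 m/s^2.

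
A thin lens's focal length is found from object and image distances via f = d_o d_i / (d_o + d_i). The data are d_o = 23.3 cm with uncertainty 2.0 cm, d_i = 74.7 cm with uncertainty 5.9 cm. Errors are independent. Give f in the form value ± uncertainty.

17.8 ± 1.21 cm

∂f/∂d_o = (d_i/(d_o+d_i))² = 0.581;  ∂f/∂d_i = (d_o/(d_o+d_i))² = 0.0565
δf = √((∂f/∂d_o · δd_o)² + (∂f/∂d_i · δd_i)²) = √(1.35 + 0.111) = 1.21 cm
f = 17.8 cm.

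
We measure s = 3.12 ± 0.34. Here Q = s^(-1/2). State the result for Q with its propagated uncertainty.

0.566 ± 0.0308

Q ∝ s^(-1/2), so δQ/Q = |−½| · δs/s = 0.5 × 0.109 = 0.0545.
Q = 0.566, so δQ = 0.0545 × 0.566 = 0.0308.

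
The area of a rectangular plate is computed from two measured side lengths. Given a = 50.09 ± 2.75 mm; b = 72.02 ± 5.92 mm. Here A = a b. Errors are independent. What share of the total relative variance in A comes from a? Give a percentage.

(δA/A)² = (1·δa/a)² + (1·δb/b)²
  a term: (1×0.0549)² = 0.00301
  b term: (1×0.0822)² = 0.00676
Total = 0.00977. Share from a = 0.00301/0.00977 = 0.308.

30.8%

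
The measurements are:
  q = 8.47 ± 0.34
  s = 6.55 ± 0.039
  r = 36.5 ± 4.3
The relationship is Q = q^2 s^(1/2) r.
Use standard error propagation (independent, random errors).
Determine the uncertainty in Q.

956

Products/powers → add relative errors in quadrature, weighted by exponent:
  (2·δq/q)² = (2×0.0401)² = 0.00645;  (½·δs/s)² = (0.5×0.00595)² = 8.86e-06;  (1·δr/r)² = (1×0.118)² = 0.0139
δQ/Q = √(0.0203) = 0.143
Q = 6700, so δQ = 0.143 × 6700 = 956.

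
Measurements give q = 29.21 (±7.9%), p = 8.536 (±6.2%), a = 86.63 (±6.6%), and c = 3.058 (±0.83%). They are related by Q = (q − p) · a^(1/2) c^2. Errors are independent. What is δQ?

217

Let u = q − p = 20.67. δu = √(δq² + δp²) = √(5.32 + 0.280) = 2.37, so δu/u = 0.115.
Q is then a monomial in u, a, c:
δQ/Q = √((δu/u)² + (½·δa/a)² + (2·δc/c)²) = √(0.0131 + 0.00109 + 0.000276) = 0.120
Q = 1799, so δQ = 0.120 × 1799 = 217.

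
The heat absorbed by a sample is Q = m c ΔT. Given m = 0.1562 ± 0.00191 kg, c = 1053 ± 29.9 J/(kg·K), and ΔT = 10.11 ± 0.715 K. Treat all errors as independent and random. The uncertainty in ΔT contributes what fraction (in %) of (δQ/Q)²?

(δQ/Q)² = (1·δm/m)² + (1·δc/c)² + (1·δΔT/ΔT)²
  m term: (1×0.0122)² = 0.000150
  c term: (1×0.0284)² = 0.000806
  ΔT term: (1×0.0707)² = 0.00500
Total = 0.00596. Share from ΔT = 0.00500/0.00596 = 0.840.

84.0%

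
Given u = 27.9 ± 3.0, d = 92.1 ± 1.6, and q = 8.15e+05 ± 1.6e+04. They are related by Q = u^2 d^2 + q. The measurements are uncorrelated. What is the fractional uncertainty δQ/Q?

Let p = u^2·d^2 = 6.6e+06. δp/p = √((2·δu/u)² + (2·δd/d)²) = √(0.0462 + 0.00121) = 0.218, so δp = 1.44e+06.
Q = p + q: δQ = √(δp² + δq²) = √(2.07e+12 + 2.56e+08) = 1.44e+06
Q = 7.42e+06, so δQ/Q = 1.44e+06/7.42e+06 = 0.194.

0.194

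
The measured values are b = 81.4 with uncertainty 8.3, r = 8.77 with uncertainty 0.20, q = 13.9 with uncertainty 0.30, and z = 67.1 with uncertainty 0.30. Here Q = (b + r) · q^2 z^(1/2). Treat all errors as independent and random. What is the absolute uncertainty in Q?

14500

Let u = b + r = 90.2. δu = √(δb² + δr²) = √(68.9 + 0.0400) = 8.30, so δu/u = 0.0921.
Q is then a monomial in u, q, z:
δQ/Q = √((δu/u)² + (2·δq/q)² + (½·δz/z)²) = √(0.00848 + 0.00186 + 5e-06) = 0.102
Q = 1.43e+05, so δQ = 0.102 × 1.43e+05 = 14500.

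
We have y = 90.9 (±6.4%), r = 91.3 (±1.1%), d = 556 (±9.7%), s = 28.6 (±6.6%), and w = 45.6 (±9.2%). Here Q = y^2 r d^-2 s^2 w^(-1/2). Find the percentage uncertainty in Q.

Products/powers → add relative errors in quadrature, weighted by exponent:
  (2·δy/y)² = (2×0.0640)² = 0.0164;  (1·δr/r)² = (1×0.0110)² = 0.000121;  (-2·δd/d)² = (-2×0.0970)² = 0.0376;  (2·δs/s)² = (2×0.0660)² = 0.0174;  (−½·δw/w)² = (-0.5×0.0920)² = 0.00212
δQ/Q = √(0.0737) = 0.271

27.1%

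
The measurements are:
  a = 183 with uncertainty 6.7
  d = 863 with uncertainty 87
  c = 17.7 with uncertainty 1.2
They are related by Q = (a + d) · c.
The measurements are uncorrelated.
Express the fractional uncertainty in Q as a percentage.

10.7%

Let u = a + d = 1050. δu = √(δa² + δd²) = √(44.9 + 7570) = 87.3, so δu/u = 0.0834.
Q is then a monomial in u, c:
δQ/Q = √((δu/u)² + (1·δc/c)²) = √(0.00696 + 0.00460) = 0.107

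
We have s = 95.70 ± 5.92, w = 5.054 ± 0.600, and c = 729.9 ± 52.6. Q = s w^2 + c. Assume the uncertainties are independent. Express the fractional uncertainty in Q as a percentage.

19.0%

Let p = s·w^2 = 2444. δp/p = √((1·δs/s)² + (2·δw/w)²) = √(0.00383 + 0.0564) = 0.245, so δp = 600.
Q = p + c: δQ = √(δp² + δc²) = √(3.6e+05 + 2770) = 602
Q = 3174, so δQ/Q = 602/3174 = 0.190.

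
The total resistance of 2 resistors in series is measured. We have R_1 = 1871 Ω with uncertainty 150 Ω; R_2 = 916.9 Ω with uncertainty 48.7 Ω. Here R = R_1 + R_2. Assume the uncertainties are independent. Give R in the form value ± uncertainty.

2788 ± 158 Ω

Each term contributes (cᵢ δxᵢ)² to (δR)²:
  (δR_1)² = 22500;  (δR_2)² = 2370
δR = √(24900) = 158 Ω
R = 2788 Ω.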